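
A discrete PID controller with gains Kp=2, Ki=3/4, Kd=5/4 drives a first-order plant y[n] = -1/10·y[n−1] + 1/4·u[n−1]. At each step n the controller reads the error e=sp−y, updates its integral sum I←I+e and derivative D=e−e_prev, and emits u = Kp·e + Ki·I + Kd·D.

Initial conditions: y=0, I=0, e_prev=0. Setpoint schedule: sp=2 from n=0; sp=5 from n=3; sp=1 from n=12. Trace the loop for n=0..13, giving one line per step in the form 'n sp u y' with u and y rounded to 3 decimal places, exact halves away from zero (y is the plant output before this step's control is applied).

(exact arithmetic carried between steps; '≈' marks a value shown rounded to 6 d.p. or computed from one; I and e_prev carry over from the previous line; the table rounds u and y to 3 d.p., halves away from zero)
n=0: y=0, sp=2, e=sp−y=2; I=2, D=e−e_prev=2; u=2·2+3/4·2+5/4·2=8; next y=-1/10·0+1/4·8=2
n=1: y=2, sp=2, e=sp−y=0; I=2, D=e−e_prev=-2; u=2·0+3/4·2+5/4·(-2)=-1; next y=-1/10·2+1/4·(-1)=-0.45
n=2: y=-0.45, sp=2, e=sp−y=2.45; I=4.45, D=e−e_prev=2.45; u=2·2.45+3/4·4.45+5/4·2.45=11.3; next y=-1/10·(-0.45)+1/4·11.3=2.87
n=3: y=2.87, sp=5, e=sp−y=2.13; I=6.58, D=e−e_prev=-0.32; u=2·2.13+3/4·6.58+5/4·(-0.32)=8.795; next y=-1/10·2.87+1/4·8.795=1.91175
n=4: y=1.91175, sp=5, e=sp−y=3.08825; I=9.66825, D=e−e_prev=0.95825; u=2·3.08825+3/4·9.66825+5/4·0.95825=14.6255; next y=-1/10·1.91175+1/4·14.6255=3.4652
n=5: y=3.4652, sp=5, e=sp−y=1.5348; I=11.20305, D=e−e_prev=-1.55345; u=2·1.5348+3/4·11.20305+5/4·(-1.55345)=9.530075; next y=-1/10·3.4652+1/4·9.530075≈2.035999
n=6: y≈2.035999, sp=5, e=sp−y≈2.964001; I≈14.167051, D=e−e_prev≈1.429201; u=2·2.964001+3/4·14.167051+5/4·1.429201≈18.339793; next y=-1/10·2.035999+1/4·18.339793≈4.381348
n=7: y≈4.381348, sp=5, e=sp−y≈0.618652; I≈14.785703, D=e−e_prev≈-2.345350; u=2·0.618652+3/4·14.785703+5/4·(-2.345350)≈9.394894; next y=-1/10·4.381348+1/4·9.394894≈1.910589
n=8: y≈1.910589, sp=5, e=sp−y≈3.089411; I≈17.875114, D=e−e_prev≈2.470760; u=2·3.089411+3/4·17.875114+5/4·2.470760≈22.673608; next y=-1/10·1.910589+1/4·22.673608≈5.477343
n=9: y≈5.477343, sp=5, e=sp−y≈-0.477343; I≈17.397771, D=e−e_prev≈-3.566754; u=2·(-0.477343)+3/4·17.397771+5/4·(-3.566754)≈7.635199; next y=-1/10·5.477343+1/4·7.635199≈1.361065
n=10: y≈1.361065, sp=5, e=sp−y≈3.638935; I≈21.036706, D=e−e_prev≈4.116278; u=2·3.638935+3/4·21.036706+5/4·4.116278≈28.200746; next y=-1/10·1.361065+1/4·28.200746≈6.914080
n=11: y≈6.914080, sp=5, e=sp−y≈-1.914080; I≈19.122626, D=e−e_prev≈-5.553014; u=2·(-1.914080)+3/4·19.122626+5/4·(-5.553014)≈3.572542; next y=-1/10·6.914080+1/4·3.572542≈0.201727
n=12: y≈0.201727, sp=1, e=sp−y≈0.798273; I≈19.920898, D=e−e_prev≈2.712352; u=2·0.798273+3/4·19.920898+5/4·2.712352≈19.927659; next y=-1/10·0.201727+1/4·19.927659≈4.961742
n=13: y≈4.961742, sp=1, e=sp−y≈-3.961742; I≈15.959156, D=e−e_prev≈-4.760015; u=2·(-3.961742)+3/4·15.959156+5/4·(-4.760015)≈-1.904135; next y=-1/10·4.961742+1/4·(-1.904135)≈-0.972208

0 2 8.000 0.000
1 2 -1.000 2.000
2 2 11.300 -0.450
3 5 8.795 2.870
4 5 14.626 1.912
5 5 9.530 3.465
6 5 18.340 2.036
7 5 9.395 4.381
8 5 22.674 1.911
9 5 7.635 5.477
10 5 28.201 1.361
11 5 3.573 6.914
12 1 19.928 0.202
13 1 -1.904 4.962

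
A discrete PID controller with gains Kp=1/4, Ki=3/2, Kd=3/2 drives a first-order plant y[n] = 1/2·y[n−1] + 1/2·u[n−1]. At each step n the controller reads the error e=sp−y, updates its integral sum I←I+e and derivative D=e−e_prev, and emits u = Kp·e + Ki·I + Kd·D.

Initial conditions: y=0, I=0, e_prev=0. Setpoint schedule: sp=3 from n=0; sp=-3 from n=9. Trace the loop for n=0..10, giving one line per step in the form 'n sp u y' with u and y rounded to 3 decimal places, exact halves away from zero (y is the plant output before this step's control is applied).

(exact arithmetic carried between steps; '≈' marks a value shown rounded to 6 d.p. or computed from one; I and e_prev carry over from the previous line; the table rounds u and y to 3 d.p., halves away from zero)
n=0: y=0, sp=3, e=sp−y=3; I=3, D=e−e_prev=3; u=1/4·3+3/2·3+3/2·3=9.75; next y=1/2·0+1/2·9.75=4.875
n=1: y=4.875, sp=3, e=sp−y=-1.875; I=1.125, D=e−e_prev=-4.875; u=1/4·(-1.875)+3/2·1.125+3/2·(-4.875)=-6.09375; next y=1/2·4.875+1/2·(-6.09375)=-0.609375
n=2: y=-0.609375, sp=3, e=sp−y=3.609375; I=4.734375, D=e−e_prev=5.484375; u=1/4·3.609375+3/2·4.734375+3/2·5.484375≈16.230469; next y=1/2·(-0.609375)+1/2·16.230469≈7.810547
n=3: y≈7.810547, sp=3, e=sp−y≈-4.810547; I≈-0.076172, D=e−e_prev≈-8.419922; u=1/4·(-4.810547)+3/2·(-0.076172)+3/2·(-8.419922)≈-13.946777; next y=1/2·7.810547+1/2·(-13.946777)≈-3.068115
n=4: y≈-3.068115, sp=3, e=sp−y≈6.068115; I≈5.991943, D=e−e_prev≈10.878662; u=1/4·6.068115+3/2·5.991943+3/2·10.878662≈26.822937; next y=1/2·(-3.068115)+1/2·26.822937≈11.877411
n=5: y≈11.877411, sp=3, e=sp−y≈-8.877411; I≈-2.885468, D=e−e_prev≈-14.945526; u=1/4·(-8.877411)+3/2·(-2.885468)+3/2·(-14.945526)≈-28.965843; next y=1/2·11.877411+1/2·(-28.965843)≈-8.544216
n=6: y≈-8.544216, sp=3, e=sp−y≈11.544216; I≈8.658749, D=e−e_prev≈20.421627; u=1/4·11.544216+3/2·8.658749+3/2·20.421627≈46.506618; next y=1/2·(-8.544216)+1/2·46.506618≈18.981201
n=7: y≈18.981201, sp=3, e=sp−y≈-15.981201; I≈-7.322452, D=e−e_prev≈-27.525417; u=1/4·(-15.981201)+3/2·(-7.322452)+3/2·(-27.525417)≈-56.267104; next y=1/2·18.981201+1/2·(-56.267104)≈-18.642951
n=8: y≈-18.642951, sp=3, e=sp−y≈21.642951; I≈14.320499, D=e−e_prev≈37.624152; u=1/4·21.642951+3/2·14.320499+3/2·37.624152≈83.327715; next y=1/2·(-18.642951)+1/2·83.327715≈32.342382
n=9: y≈32.342382, sp=-3, e=sp−y≈-35.342382; I≈-21.021882, D=e−e_prev≈-56.985333; u=1/4·(-35.342382)+3/2·(-21.021882)+3/2·(-56.985333)≈-125.846419; next y=1/2·32.342382+1/2·(-125.846419)≈-46.752019
n=10: y≈-46.752019, sp=-3, e=sp−y≈43.752019; I≈22.730136, D=e−e_prev≈79.094400; u=1/4·43.752019+3/2·22.730136+3/2·79.094400≈163.674810; next y=1/2·(-46.752019)+1/2·163.674810≈58.461395

0 3 9.750 0.000
1 3 -6.094 4.875
2 3 16.230 -0.609
3 3 -13.947 7.811
4 3 26.823 -3.068
5 3 -28.966 11.877
6 3 46.507 -8.544
7 3 -56.267 18.981
8 3 83.328 -18.643
9 -3 -125.846 32.342
10 -3 163.675 -46.752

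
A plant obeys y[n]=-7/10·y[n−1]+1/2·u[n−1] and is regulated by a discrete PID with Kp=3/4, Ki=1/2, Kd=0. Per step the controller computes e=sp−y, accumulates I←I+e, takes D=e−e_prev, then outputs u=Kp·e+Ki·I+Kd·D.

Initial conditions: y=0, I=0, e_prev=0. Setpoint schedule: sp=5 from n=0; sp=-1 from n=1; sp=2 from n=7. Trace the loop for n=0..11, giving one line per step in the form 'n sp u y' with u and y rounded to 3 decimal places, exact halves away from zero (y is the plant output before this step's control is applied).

(exact arithmetic carried between steps; '≈' marks a value shown rounded to 6 d.p. or computed from one; I and e_prev carry over from the previous line; the table rounds u and y to 3 d.p., halves away from zero)
n=0: y=0, sp=5, e=sp−y=5; I=5, D=e−e_prev=5; u=3/4·5+1/2·5+0·5=6.25; next y=-7/10·0+1/2·6.25=3.125
n=1: y=3.125, sp=-1, e=sp−y=-4.125; I=0.875, D=e−e_prev=-9.125; u=3/4·(-4.125)+1/2·0.875+0·(-9.125)=-2.65625; next y=-7/10·3.125+1/2·(-2.65625)=-3.515625
n=2: y=-3.515625, sp=-1, e=sp−y=2.515625; I=3.390625, D=e−e_prev=6.640625; u=3/4·2.515625+1/2·3.390625+0·6.640625≈3.582031; next y=-7/10·(-3.515625)+1/2·3.582031≈4.251953
n=3: y≈4.251953, sp=-1, e=sp−y≈-5.251953; I≈-1.861328, D=e−e_prev≈-7.767578; u=3/4·(-5.251953)+1/2·(-1.861328)+0·(-7.767578)≈-4.869629; next y=-7/10·4.251953+1/2·(-4.869629)≈-5.411182
n=4: y≈-5.411182, sp=-1, e=sp−y≈4.411182; I≈2.549854, D=e−e_prev≈9.663135; u=3/4·4.411182+1/2·2.549854+0·9.663135≈4.583313; next y=-7/10·(-5.411182)+1/2·4.583313≈6.079484
n=5: y≈6.079484, sp=-1, e=sp−y≈-7.079484; I≈-4.529630, D=e−e_prev≈-11.490665; u=3/4·(-7.079484)+1/2·(-4.529630)+0·(-11.490665)≈-7.574428; next y=-7/10·6.079484+1/2·(-7.574428)≈-8.042852
n=6: y≈-8.042852, sp=-1, e=sp−y≈7.042852; I≈2.513222, D=e−e_prev≈14.122336; u=3/4·7.042852+1/2·2.513222+0·14.122336≈6.538750; next y=-7/10·(-8.042852)+1/2·6.538750≈8.899372
n=7: y≈8.899372, sp=2, e=sp−y≈-6.899372; I≈-4.386150, D=e−e_prev≈-13.942224; u=3/4·(-6.899372)+1/2·(-4.386150)+0·(-13.942224)≈-7.367604; next y=-7/10·8.899372+1/2·(-7.367604)≈-9.913362
n=8: y≈-9.913362, sp=2, e=sp−y≈11.913362; I≈7.527213, D=e−e_prev≈18.812734; u=3/4·11.913362+1/2·7.527213+0·18.812734≈12.698628; next y=-7/10·(-9.913362)+1/2·12.698628≈13.288668
n=9: y≈13.288668, sp=2, e=sp−y≈-11.288668; I≈-3.761455, D=e−e_prev≈-23.202030; u=3/4·(-11.288668)+1/2·(-3.761455)+0·(-23.202030)≈-10.347228; next y=-7/10·13.288668+1/2·(-10.347228)≈-14.475681
n=10: y≈-14.475681, sp=2, e=sp−y≈16.475681; I≈12.714226, D=e−e_prev≈27.764349; u=3/4·16.475681+1/2·12.714226+0·27.764349≈18.713874; next y=-7/10·(-14.475681)+1/2·18.713874≈19.489914
n=11: y≈19.489914, sp=2, e=sp−y≈-17.489914; I≈-4.775688, D=e−e_prev≈-33.965596; u=3/4·(-17.489914)+1/2·(-4.775688)+0·(-33.965596)≈-15.505279; next y=-7/10·19.489914+1/2·(-15.505279)≈-21.395580

0 5 6.250 0.000
1 -1 -2.656 3.125
2 -1 3.582 -3.516
3 -1 -4.870 4.252
4 -1 4.583 -5.411
5 -1 -7.574 6.079
6 -1 6.539 -8.043
7 2 -7.368 8.899
8 2 12.699 -9.913
9 2 -10.347 13.289
10 2 18.714 -14.476
11 2 -15.505 19.490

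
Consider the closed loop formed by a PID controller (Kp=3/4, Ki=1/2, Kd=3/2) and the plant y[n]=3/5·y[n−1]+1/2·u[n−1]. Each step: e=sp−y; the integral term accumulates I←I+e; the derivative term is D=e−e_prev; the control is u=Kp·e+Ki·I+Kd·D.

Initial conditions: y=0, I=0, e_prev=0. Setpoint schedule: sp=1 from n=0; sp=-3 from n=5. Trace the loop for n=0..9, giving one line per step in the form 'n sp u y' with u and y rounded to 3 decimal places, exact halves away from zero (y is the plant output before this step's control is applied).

0 1 2.750 0.000
1 1 -2.031 1.375
2 1 4.149 -0.191
3 1 -3.519 1.960
4 1 6.222 -0.583
5 -3 -16.998 2.761
6 -3 17.547 -6.843
7 -3 -26.591 4.668
8 -3 28.539 -10.495
9 -3 -41.243 7.973

(exact arithmetic carried between steps; '≈' marks a value shown rounded to 6 d.p. or computed from one; I and e_prev carry over from the previous line; the table rounds u and y to 3 d.p., halves away from zero)
n=0: y=0, sp=1, e=sp−y=1; I=1, D=e−e_prev=1; u=3/4·1+1/2·1+3/2·1=2.75; next y=3/5·0+1/2·2.75=1.375
n=1: y=1.375, sp=1, e=sp−y=-0.375; I=0.625, D=e−e_prev=-1.375; u=3/4·(-0.375)+1/2·0.625+3/2·(-1.375)=-2.03125; next y=3/5·1.375+1/2·(-2.03125)=-0.190625
n=2: y=-0.190625, sp=1, e=sp−y=1.190625; I=1.815625, D=e−e_prev=1.565625; u=3/4·1.190625+1/2·1.815625+3/2·1.565625≈4.149219; next y=3/5·(-0.190625)+1/2·4.149219≈1.960234
n=3: y≈1.960234, sp=1, e=sp−y≈-0.960234; I≈0.855391, D=e−e_prev≈-2.150859; u=3/4·(-0.960234)+1/2·0.855391+3/2·(-2.150859)≈-3.518770; next y=3/5·1.960234+1/2·(-3.518770)≈-0.583244
n=4: y≈-0.583244, sp=1, e=sp−y≈1.583244; I≈2.438635, D=e−e_prev≈2.543479; u=3/4·1.583244+1/2·2.438635+3/2·2.543479≈6.221968; next y=3/5·(-0.583244)+1/2·6.221968≈2.761038
n=5: y≈2.761038, sp=-3, e=sp−y≈-5.761038; I≈-3.322403, D=e−e_prev≈-7.344282; u=3/4·(-5.761038)+1/2·(-3.322403)+3/2·(-7.344282)≈-16.998402; next y=3/5·2.761038+1/2·(-16.998402)≈-6.842579
n=6: y≈-6.842579, sp=-3, e=sp−y≈3.842579; I≈0.520176, D=e−e_prev≈9.603616; u=3/4·3.842579+1/2·0.520176+3/2·9.603616≈17.547446; next y=3/5·(-6.842579)+1/2·17.547446≈4.668176
n=7: y≈4.668176, sp=-3, e=sp−y≈-7.668176; I≈-7.148000, D=e−e_prev≈-11.510755; u=3/4·(-7.668176)+1/2·(-7.148000)+3/2·(-11.510755)≈-26.591264; next y=3/5·4.668176+1/2·(-26.591264)≈-10.494726
n=8: y≈-10.494726, sp=-3, e=sp−y≈7.494726; I≈0.346726, D=e−e_prev≈15.162902; u=3/4·7.494726+1/2·0.346726+3/2·15.162902≈28.538761; next y=3/5·(-10.494726)+1/2·28.538761≈7.972545
n=9: y≈7.972545, sp=-3, e=sp−y≈-10.972545; I≈-10.625819, D=e−e_prev≈-18.467271; u=3/4·(-10.972545)+1/2·(-10.625819)+3/2·(-18.467271)≈-41.243225; next y=3/5·7.972545+1/2·(-41.243225)≈-15.838085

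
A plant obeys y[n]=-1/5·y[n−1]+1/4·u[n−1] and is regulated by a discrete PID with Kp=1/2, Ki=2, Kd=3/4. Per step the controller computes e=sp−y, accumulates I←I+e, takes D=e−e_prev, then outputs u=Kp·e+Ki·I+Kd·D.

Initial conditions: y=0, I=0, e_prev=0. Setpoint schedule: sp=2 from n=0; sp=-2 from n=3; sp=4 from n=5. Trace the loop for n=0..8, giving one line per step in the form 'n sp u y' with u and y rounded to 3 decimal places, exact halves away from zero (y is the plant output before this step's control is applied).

(exact arithmetic carried between steps; '≈' marks a value shown rounded to 6 d.p. or computed from one; I and e_prev carry over from the previous line; the table rounds u and y to 3 d.p., halves away from zero)
n=0: y=0, sp=2, e=sp−y=2; I=2, D=e−e_prev=2; u=1/2·2+2·2+3/4·2=6.5; next y=-1/5·0+1/4·6.5=1.625
n=1: y=1.625, sp=2, e=sp−y=0.375; I=2.375, D=e−e_prev=-1.625; u=1/2·0.375+2·2.375+3/4·(-1.625)=3.71875; next y=-1/5·1.625+1/4·3.71875≈0.604688
n=2: y≈0.604688, sp=2, e=sp−y≈1.395313; I≈3.770313, D=e−e_prev≈1.020313; u=1/2·1.395313+2·3.770313+3/4·1.020313≈9.003516; next y=-1/5·0.604688+1/4·9.003516≈2.129941
n=3: y≈2.129941, sp=-2, e=sp−y≈-4.129941; I≈-0.359629, D=e−e_prev≈-5.525254; u=1/2·(-4.129941)+2·(-0.359629)+3/4·(-5.525254)≈-6.928169; next y=-1/5·2.129941+1/4·(-6.928169)≈-2.158031
n=4: y≈-2.158031, sp=-2, e=sp−y≈0.158031; I≈-0.201598, D=e−e_prev≈4.287972; u=1/2·0.158031+2·(-0.201598)+3/4·4.287972≈2.891797; next y=-1/5·(-2.158031)+1/4·2.891797≈1.154555
n=5: y≈1.154555, sp=4, e=sp−y≈2.845445; I≈2.643846, D=e−e_prev≈2.687414; u=1/2·2.845445+2·2.643846+3/4·2.687414≈8.725975; next y=-1/5·1.154555+1/4·8.725975≈1.950583
n=6: y≈1.950583, sp=4, e=sp−y≈2.049417; I≈4.693263, D=e−e_prev≈-0.796027; u=1/2·2.049417+2·4.693263+3/4·(-0.796027)≈9.814215; next y=-1/5·1.950583+1/4·9.814215≈2.063437
n=7: y≈2.063437, sp=4, e=sp−y≈1.936563; I≈6.629826, D=e−e_prev≈-0.112855; u=1/2·1.936563+2·6.629826+3/4·(-0.112855)≈14.143293; next y=-1/5·2.063437+1/4·14.143293≈3.123136
n=8: y≈3.123136, sp=4, e=sp−y≈0.876864; I≈7.506690, D=e−e_prev≈-1.059699; u=1/2·0.876864+2·7.506690+3/4·(-1.059699)≈14.657039; next y=-1/5·3.123136+1/4·14.657039≈3.039633

0 2 6.500 0.000
1 2 3.719 1.625
2 2 9.004 0.605
3 -2 -6.928 2.130
4 -2 2.892 -2.158
5 4 8.726 1.155
6 4 9.814 1.951
7 4 14.143 2.063
8 4 14.657 3.123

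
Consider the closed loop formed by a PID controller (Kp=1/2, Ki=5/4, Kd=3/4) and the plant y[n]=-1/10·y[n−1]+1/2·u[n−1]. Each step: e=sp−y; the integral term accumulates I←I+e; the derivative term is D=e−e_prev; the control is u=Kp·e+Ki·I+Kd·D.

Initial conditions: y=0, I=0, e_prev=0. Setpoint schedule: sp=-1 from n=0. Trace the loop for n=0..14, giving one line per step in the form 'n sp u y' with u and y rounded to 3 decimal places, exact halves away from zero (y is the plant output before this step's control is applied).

0 -1 -2.500 0.000
1 -1 0.125 -1.250
2 -1 -4.094 0.188
3 -1 1.133 -2.066
4 -1 -6.321 0.773
5 -1 3.619 -3.238
6 -1 -10.020 2.133
7 -1 8.483 -5.223
8 -1 -16.723 4.764
9 -1 17.567 -8.838
10 -1 -29.100 9.667
11 -1 34.405 -15.517
12 -1 -52.015 18.754
13 -1 65.588 -27.883
14 -1 -94.449 35.582

(exact arithmetic carried between steps; '≈' marks a value shown rounded to 6 d.p. or computed from one; I and e_prev carry over from the previous line; the table rounds u and y to 3 d.p., halves away from zero)
n=0: y=0, sp=-1, e=sp−y=-1; I=-1, D=e−e_prev=-1; u=1/2·(-1)+5/4·(-1)+3/4·(-1)=-2.5; next y=-1/10·0+1/2·(-2.5)=-1.25
n=1: y=-1.25, sp=-1, e=sp−y=0.25; I=-0.75, D=e−e_prev=1.25; u=1/2·0.25+5/4·(-0.75)+3/4·1.25=0.125; next y=-1/10·(-1.25)+1/2·0.125=0.1875
n=2: y=0.1875, sp=-1, e=sp−y=-1.1875; I=-1.9375, D=e−e_prev=-1.4375; u=1/2·(-1.1875)+5/4·(-1.9375)+3/4·(-1.4375)=-4.09375; next y=-1/10·0.1875+1/2·(-4.09375)=-2.065625
n=3: y=-2.065625, sp=-1, e=sp−y=1.065625; I=-0.871875, D=e−e_prev=2.253125; u=1/2·1.065625+5/4·(-0.871875)+3/4·2.253125≈1.132813; next y=-1/10·(-2.065625)+1/2·1.132813≈0.772969
n=4: y≈0.772969, sp=-1, e=sp−y≈-1.772969; I≈-2.644844, D=e−e_prev≈-2.838594; u=1/2·(-1.772969)+5/4·(-2.644844)+3/4·(-2.838594)≈-6.321484; next y=-1/10·0.772969+1/2·(-6.321484)≈-3.238039
n=5: y≈-3.238039, sp=-1, e=sp−y≈2.238039; I≈-0.406805, D=e−e_prev≈4.011008; u=1/2·2.238039+5/4·(-0.406805)+3/4·4.011008≈3.618770; next y=-1/10·(-3.238039)+1/2·3.618770≈2.133189
n=6: y≈2.133189, sp=-1, e=sp−y≈-3.133189; I≈-3.539993, D=e−e_prev≈-5.371228; u=1/2·(-3.133189)+5/4·(-3.539993)+3/4·(-5.371228)≈-10.020007; next y=-1/10·2.133189+1/2·(-10.020007)≈-5.223322
n=7: y≈-5.223322, sp=-1, e=sp−y≈4.223322; I≈0.683329, D=e−e_prev≈7.356511; u=1/2·4.223322+5/4·0.683329+3/4·7.356511≈8.483206; next y=-1/10·(-5.223322)+1/2·8.483206≈4.763935
n=8: y≈4.763935, sp=-1, e=sp−y≈-5.763935; I≈-5.080606, D=e−e_prev≈-9.987257; u=1/2·(-5.763935)+5/4·(-5.080606)+3/4·(-9.987257)≈-16.723168; next y=-1/10·4.763935+1/2·(-16.723168)≈-8.837978
n=9: y≈-8.837978, sp=-1, e=sp−y≈7.837978; I≈2.757371, D=e−e_prev≈13.601912; u=1/2·7.837978+5/4·2.757371+3/4·13.601912≈17.567137; next y=-1/10·(-8.837978)+1/2·17.567137≈9.667366
n=10: y≈9.667366, sp=-1, e=sp−y≈-10.667366; I≈-7.909995, D=e−e_prev≈-18.505344; u=1/2·(-10.667366)+5/4·(-7.909995)+3/4·(-18.505344)≈-29.100185; next y=-1/10·9.667366+1/2·(-29.100185)≈-15.516829
n=11: y≈-15.516829, sp=-1, e=sp−y≈14.516829; I≈6.606834, D=e−e_prev≈25.184196; u=1/2·14.516829+5/4·6.606834+3/4·25.184196≈34.405104; next y=-1/10·(-15.516829)+1/2·34.405104≈18.754235
n=12: y≈18.754235, sp=-1, e=sp−y≈-19.754235; I≈-13.147401, D=e−e_prev≈-34.271064; u=1/2·(-19.754235)+5/4·(-13.147401)+3/4·(-34.271064)≈-52.014666; next y=-1/10·18.754235+1/2·(-52.014666)≈-27.882757
n=13: y≈-27.882757, sp=-1, e=sp−y≈26.882757; I≈13.735356, D=e−e_prev≈46.636992; u=1/2·26.882757+5/4·13.735356+3/4·46.636992≈65.588317; next y=-1/10·(-27.882757)+1/2·65.588317≈35.582434
n=14: y≈35.582434, sp=-1, e=sp−y≈-36.582434; I≈-22.847078, D=e−e_prev≈-63.465191; u=1/2·(-36.582434)+5/4·(-22.847078)+3/4·(-63.465191)≈-94.448958; next y=-1/10·35.582434+1/2·(-94.448958)≈-50.782722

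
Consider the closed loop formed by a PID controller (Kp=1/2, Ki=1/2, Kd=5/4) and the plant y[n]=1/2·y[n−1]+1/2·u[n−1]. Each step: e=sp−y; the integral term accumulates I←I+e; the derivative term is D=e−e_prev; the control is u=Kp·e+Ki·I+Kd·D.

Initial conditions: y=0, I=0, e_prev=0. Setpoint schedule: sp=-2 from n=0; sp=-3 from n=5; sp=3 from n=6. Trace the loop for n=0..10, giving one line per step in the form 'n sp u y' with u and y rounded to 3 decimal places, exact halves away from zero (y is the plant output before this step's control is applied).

0 -2 -4.500 0.000
1 -2 2.063 -2.250
2 -2 -5.477 -0.094
3 -2 2.321 -2.785
4 -2 -6.395 -0.232
5 -3 0.596 -3.314
6 3 7.253 -1.359
7 3 -5.312 2.947
8 3 9.388 -1.183
9 3 -5.575 4.103
10 3 11.368 -0.736

(exact arithmetic carried between steps; '≈' marks a value shown rounded to 6 d.p. or computed from one; I and e_prev carry over from the previous line; the table rounds u and y to 3 d.p., halves away from zero)
n=0: y=0, sp=-2, e=sp−y=-2; I=-2, D=e−e_prev=-2; u=1/2·(-2)+1/2·(-2)+5/4·(-2)=-4.5; next y=1/2·0+1/2·(-4.5)=-2.25
n=1: y=-2.25, sp=-2, e=sp−y=0.25; I=-1.75, D=e−e_prev=2.25; u=1/2·0.25+1/2·(-1.75)+5/4·2.25=2.0625; next y=1/2·(-2.25)+1/2·2.0625=-0.09375
n=2: y=-0.09375, sp=-2, e=sp−y=-1.90625; I=-3.65625, D=e−e_prev=-2.15625; u=1/2·(-1.90625)+1/2·(-3.65625)+5/4·(-2.15625)≈-5.476563; next y=1/2·(-0.09375)+1/2·(-5.476563)≈-2.785156
n=3: y≈-2.785156, sp=-2, e=sp−y≈0.785156; I≈-2.871094, D=e−e_prev≈2.691406; u=1/2·0.785156+1/2·(-2.871094)+5/4·2.691406≈2.321289; next y=1/2·(-2.785156)+1/2·2.321289≈-0.231934
n=4: y≈-0.231934, sp=-2, e=sp−y≈-1.768066; I≈-4.639160, D=e−e_prev≈-2.553223; u=1/2·(-1.768066)+1/2·(-4.639160)+5/4·(-2.553223)≈-6.395142; next y=1/2·(-0.231934)+1/2·(-6.395142)≈-3.313538
n=5: y≈-3.313538, sp=-3, e=sp−y≈0.313538; I≈-4.325623, D=e−e_prev≈2.081604; u=1/2·0.313538+1/2·(-4.325623)+5/4·2.081604≈0.595963; next y=1/2·(-3.313538)+1/2·0.595963≈-1.358788
n=6: y≈-1.358788, sp=3, e=sp−y≈4.358788; I≈0.033165, D=e−e_prev≈4.045250; u=1/2·4.358788+1/2·0.033165+5/4·4.045250≈7.252539; next y=1/2·(-1.358788)+1/2·7.252539≈2.946876
n=7: y≈2.946876, sp=3, e=sp−y≈0.053124; I≈0.086289, D=e−e_prev≈-4.305663; u=1/2·0.053124+1/2·0.086289+5/4·(-4.305663)≈-5.312372; next y=1/2·2.946876+1/2·(-5.312372)≈-1.182748
n=8: y≈-1.182748, sp=3, e=sp−y≈4.182748; I≈4.269038, D=e−e_prev≈4.129624; u=1/2·4.182748+1/2·4.269038+5/4·4.129624≈9.387923; next y=1/2·(-1.182748)+1/2·9.387923≈4.102587
n=9: y≈4.102587, sp=3, e=sp−y≈-1.102587; I≈3.166450, D=e−e_prev≈-5.285335; u=1/2·(-1.102587)+1/2·3.166450+5/4·(-5.285335)≈-5.574738; next y=1/2·4.102587+1/2·(-5.574738)≈-0.736075
n=10: y≈-0.736075, sp=3, e=sp−y≈3.736075; I≈6.902526, D=e−e_prev≈4.838662; u=1/2·3.736075+1/2·6.902526+5/4·4.838662≈11.367628; next y=1/2·(-0.736075)+1/2·11.367628≈5.315777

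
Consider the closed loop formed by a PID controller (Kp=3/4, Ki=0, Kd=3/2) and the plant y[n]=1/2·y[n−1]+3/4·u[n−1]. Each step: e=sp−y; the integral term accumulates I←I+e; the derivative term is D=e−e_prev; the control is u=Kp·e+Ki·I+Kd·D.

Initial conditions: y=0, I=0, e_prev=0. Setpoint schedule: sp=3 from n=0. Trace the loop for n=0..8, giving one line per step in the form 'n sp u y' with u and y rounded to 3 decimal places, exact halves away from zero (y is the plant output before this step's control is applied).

0 3 6.750 0.000
1 3 -9.141 5.063
2 3 19.573 -4.324
3 3 -32.401 12.518
4 3 61.622 -18.042
5 3 -108.502 37.195
6 3 199.296 -62.779
7 3 -357.604 118.082
8 3 649.987 -209.162

(exact arithmetic carried between steps; '≈' marks a value shown rounded to 6 d.p. or computed from one; I and e_prev carry over from the previous line; the table rounds u and y to 3 d.p., halves away from zero)
n=0: y=0, sp=3, e=sp−y=3; I=3, D=e−e_prev=3; u=3/4·3+0·3+3/2·3=6.75; next y=1/2·0+3/4·6.75=5.0625
n=1: y=5.0625, sp=3, e=sp−y=-2.0625; I=0.9375, D=e−e_prev=-5.0625; u=3/4·(-2.0625)+0·0.9375+3/2·(-5.0625)=-9.140625; next y=1/2·5.0625+3/4·(-9.140625)≈-4.324219
n=2: y≈-4.324219, sp=3, e=sp−y≈7.324219; I≈8.261719, D=e−e_prev≈9.386719; u=3/4·7.324219+0·8.261719+3/2·9.386719≈19.573242; next y=1/2·(-4.324219)+3/4·19.573242≈12.517822
n=3: y≈12.517822, sp=3, e=sp−y≈-9.517822; I≈-1.256104, D=e−e_prev≈-16.842041; u=3/4·(-9.517822)+0·(-1.256104)+3/2·(-16.842041)≈-32.401428; next y=1/2·12.517822+3/4·(-32.401428)≈-18.042160
n=4: y≈-18.042160, sp=3, e=sp−y≈21.042160; I≈19.786057, D=e−e_prev≈30.559982; u=3/4·21.042160+0·19.786057+3/2·30.559982≈61.621593; next y=1/2·(-18.042160)+3/4·61.621593≈37.195115
n=5: y≈37.195115, sp=3, e=sp−y≈-34.195115; I≈-14.409059, D=e−e_prev≈-55.237275; u=3/4·(-34.195115)+0·(-14.409059)+3/2·(-55.237275)≈-108.502249; next y=1/2·37.195115+3/4·(-108.502249)≈-62.779129
n=6: y≈-62.779129, sp=3, e=sp−y≈65.779129; I≈51.370071, D=e−e_prev≈99.974244; u=3/4·65.779129+0·51.370071+3/2·99.974244≈199.295713; next y=1/2·(-62.779129)+3/4·199.295713≈118.082220
n=7: y≈118.082220, sp=3, e=sp−y≈-115.082220; I≈-63.712150, D=e−e_prev≈-180.861350; u=3/4·(-115.082220)+0·(-63.712150)+3/2·(-180.861350)≈-357.603690; next y=1/2·118.082220+3/4·(-357.603690)≈-209.161657
n=8: y≈-209.161657, sp=3, e=sp−y≈212.161657; I≈148.449507, D=e−e_prev≈327.243878; u=3/4·212.161657+0·148.449507+3/2·327.243878≈649.987059; next y=1/2·(-209.161657)+3/4·649.987059≈382.909466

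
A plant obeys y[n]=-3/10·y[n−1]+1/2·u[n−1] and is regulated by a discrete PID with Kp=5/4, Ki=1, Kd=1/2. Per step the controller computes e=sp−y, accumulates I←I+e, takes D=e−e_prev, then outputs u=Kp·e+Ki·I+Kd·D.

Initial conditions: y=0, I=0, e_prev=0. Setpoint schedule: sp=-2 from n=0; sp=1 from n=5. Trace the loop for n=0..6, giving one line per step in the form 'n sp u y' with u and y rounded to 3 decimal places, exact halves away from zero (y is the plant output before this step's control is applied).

(exact arithmetic carried between steps; '≈' marks a value shown rounded to 6 d.p. or computed from one; I and e_prev carry over from the previous line; the table rounds u and y to 3 d.p., halves away from zero)
n=0: y=0, sp=-2, e=sp−y=-2; I=-2, D=e−e_prev=-2; u=5/4·(-2)+1·(-2)+1/2·(-2)=-5.5; next y=-3/10·0+1/2·(-5.5)=-2.75
n=1: y=-2.75, sp=-2, e=sp−y=0.75; I=-1.25, D=e−e_prev=2.75; u=5/4·0.75+1·(-1.25)+1/2·2.75=1.0625; next y=-3/10·(-2.75)+1/2·1.0625=1.35625
n=2: y=1.35625, sp=-2, e=sp−y=-3.35625; I=-4.60625, D=e−e_prev=-4.10625; u=5/4·(-3.35625)+1·(-4.60625)+1/2·(-4.10625)≈-10.854688; next y=-3/10·1.35625+1/2·(-10.854688)≈-5.834219
n=3: y≈-5.834219, sp=-2, e=sp−y≈3.834219; I≈-0.772031, D=e−e_prev≈7.190469; u=5/4·3.834219+1·(-0.772031)+1/2·7.190469≈7.615977; next y=-3/10·(-5.834219)+1/2·7.615977≈5.558254
n=4: y≈5.558254, sp=-2, e=sp−y≈-7.558254; I≈-8.330285, D=e−e_prev≈-11.392473; u=5/4·(-7.558254)+1·(-8.330285)+1/2·(-11.392473)≈-23.474339; next y=-3/10·5.558254+1/2·(-23.474339)≈-13.404646
n=5: y≈-13.404646, sp=1, e=sp−y≈14.404646; I≈6.074360, D=e−e_prev≈21.962900; u=5/4·14.404646+1·6.074360+1/2·21.962900≈35.061617; next y=-3/10·(-13.404646)+1/2·35.061617≈21.552202
n=6: y≈21.552202, sp=1, e=sp−y≈-20.552202; I≈-14.477842, D=e−e_prev≈-34.956848; u=5/4·(-20.552202)+1·(-14.477842)+1/2·(-34.956848)≈-57.646519; next y=-3/10·21.552202+1/2·(-57.646519)≈-35.288920

0 -2 -5.500 0.000
1 -2 1.063 -2.750
2 -2 -10.855 1.356
3 -2 7.616 -5.834
4 -2 -23.474 5.558
5 1 35.062 -13.405
6 1 -57.647 21.552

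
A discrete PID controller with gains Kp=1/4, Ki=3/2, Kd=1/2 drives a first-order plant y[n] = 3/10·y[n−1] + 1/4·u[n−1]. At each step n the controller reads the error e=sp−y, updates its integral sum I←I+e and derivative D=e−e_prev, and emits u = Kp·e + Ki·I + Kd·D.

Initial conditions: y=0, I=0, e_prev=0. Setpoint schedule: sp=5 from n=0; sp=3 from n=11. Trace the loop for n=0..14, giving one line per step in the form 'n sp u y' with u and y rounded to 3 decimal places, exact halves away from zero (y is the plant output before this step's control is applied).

(exact arithmetic carried between steps; '≈' marks a value shown rounded to 6 d.p. or computed from one; I and e_prev carry over from the previous line; the table rounds u and y to 3 d.p., halves away from zero)
n=0: y=0, sp=5, e=sp−y=5; I=5, D=e−e_prev=5; u=1/4·5+3/2·5+1/2·5=11.25; next y=3/10·0+1/4·11.25=2.8125
n=1: y=2.8125, sp=5, e=sp−y=2.1875; I=7.1875, D=e−e_prev=-2.8125; u=1/4·2.1875+3/2·7.1875+1/2·(-2.8125)=9.921875; next y=3/10·2.8125+1/4·9.921875≈3.324219
n=2: y≈3.324219, sp=5, e=sp−y≈1.675781; I≈8.863281, D=e−e_prev≈-0.511719; u=1/4·1.675781+3/2·8.863281+1/2·(-0.511719)≈13.458008; next y=3/10·3.324219+1/4·13.458008≈4.361768
n=3: y≈4.361768, sp=5, e=sp−y≈0.638232; I≈9.501514, D=e−e_prev≈-1.037549; u=1/4·0.638232+3/2·9.501514+1/2·(-1.037549)≈13.893054; next y=3/10·4.361768+1/4·13.893054≈4.781794
n=4: y≈4.781794, sp=5, e=sp−y≈0.218206; I≈9.719720, D=e−e_prev≈-0.420026; u=1/4·0.218206+3/2·9.719720+1/2·(-0.420026)≈14.424118; next y=3/10·4.781794+1/4·14.424118≈5.040568
n=5: y≈5.040568, sp=5, e=sp−y≈-0.040568; I≈9.679152, D=e−e_prev≈-0.258774; u=1/4·(-0.040568)+3/2·9.679152+1/2·(-0.258774)≈14.379199; next y=3/10·5.040568+1/4·14.379199≈5.106970
n=6: y≈5.106970, sp=5, e=sp−y≈-0.106970; I≈9.572182, D=e−e_prev≈-0.066402; u=1/4·(-0.106970)+3/2·9.572182+1/2·(-0.066402)≈14.298329; next y=3/10·5.106970+1/4·14.298329≈5.106673
n=7: y≈5.106673, sp=5, e=sp−y≈-0.106673; I≈9.465509, D=e−e_prev≈0.000297; u=1/4·(-0.106673)+3/2·9.465509+1/2·0.000297≈14.171743; next y=3/10·5.106673+1/4·14.171743≈5.074938
n=8: y≈5.074938, sp=5, e=sp−y≈-0.074938; I≈9.390571, D=e−e_prev≈0.031736; u=1/4·(-0.074938)+3/2·9.390571+1/2·0.031736≈14.082990; next y=3/10·5.074938+1/4·14.082990≈5.043229
n=9: y≈5.043229, sp=5, e=sp−y≈-0.043229; I≈9.347342, D=e−e_prev≈0.031709; u=1/4·(-0.043229)+3/2·9.347342+1/2·0.031709≈14.026061; next y=3/10·5.043229+1/4·14.026061≈5.019484
n=10: y≈5.019484, sp=5, e=sp−y≈-0.019484; I≈9.327858, D=e−e_prev≈0.023745; u=1/4·(-0.019484)+3/2·9.327858+1/2·0.023745≈13.998789; next y=3/10·5.019484+1/4·13.998789≈5.005542
n=11: y≈5.005542, sp=3, e=sp−y≈-2.005542; I≈7.322316, D=e−e_prev≈-1.986059; u=1/4·(-2.005542)+3/2·7.322316+1/2·(-1.986059)≈9.489059; next y=3/10·5.005542+1/4·9.489059≈3.873927
n=12: y≈3.873927, sp=3, e=sp−y≈-0.873927; I≈6.448388, D=e−e_prev≈1.131615; u=1/4·(-0.873927)+3/2·6.448388+1/2·1.131615≈10.019908; next y=3/10·3.873927+1/4·10.019908≈3.667155
n=13: y≈3.667155, sp=3, e=sp−y≈-0.667155; I≈5.781233, D=e−e_prev≈0.206772; u=1/4·(-0.667155)+3/2·5.781233+1/2·0.206772≈8.608447; next y=3/10·3.667155+1/4·8.608447≈3.252258
n=14: y≈3.252258, sp=3, e=sp−y≈-0.252258; I≈5.528975, D=e−e_prev≈0.414897; u=1/4·(-0.252258)+3/2·5.528975+1/2·0.414897≈8.437846; next y=3/10·3.252258+1/4·8.437846≈3.085139

0 5 11.250 0.000
1 5 9.922 2.813
2 5 13.458 3.324
3 5 13.893 4.362
4 5 14.424 4.782
5 5 14.379 5.041
6 5 14.298 5.107
7 5 14.172 5.107
8 5 14.083 5.075
9 5 14.026 5.043
10 5 13.999 5.019
11 3 9.489 5.006
12 3 10.020 3.874
13 3 8.608 3.667
14 3 8.438 3.252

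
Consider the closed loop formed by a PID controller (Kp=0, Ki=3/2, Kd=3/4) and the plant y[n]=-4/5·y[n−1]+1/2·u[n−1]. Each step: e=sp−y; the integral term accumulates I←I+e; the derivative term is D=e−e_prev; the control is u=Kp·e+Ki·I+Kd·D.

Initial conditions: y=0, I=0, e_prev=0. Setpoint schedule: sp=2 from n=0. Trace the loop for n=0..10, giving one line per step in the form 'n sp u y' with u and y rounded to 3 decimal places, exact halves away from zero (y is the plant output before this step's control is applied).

(exact arithmetic carried between steps; '≈' marks a value shown rounded to 6 d.p. or computed from one; I and e_prev carry over from the previous line; the table rounds u and y to 3 d.p., halves away from zero)
n=0: y=0, sp=2, e=sp−y=2; I=2, D=e−e_prev=2; u=0·2+3/2·2+3/4·2=4.5; next y=-4/5·0+1/2·4.5=2.25
n=1: y=2.25, sp=2, e=sp−y=-0.25; I=1.75, D=e−e_prev=-2.25; u=0·(-0.25)+3/2·1.75+3/4·(-2.25)=0.9375; next y=-4/5·2.25+1/2·0.9375=-1.33125
n=2: y=-1.33125, sp=2, e=sp−y=3.33125; I=5.08125, D=e−e_prev=3.58125; u=0·3.33125+3/2·5.08125+3/4·3.58125≈10.307813; next y=-4/5·(-1.33125)+1/2·10.307813≈6.218906
n=3: y≈6.218906, sp=2, e=sp−y≈-4.218906; I≈0.862344, D=e−e_prev≈-7.550156; u=0·(-4.218906)+3/2·0.862344+3/4·(-7.550156)≈-4.369102; next y=-4/5·6.218906+1/2·(-4.369102)≈-7.159676
n=4: y≈-7.159676, sp=2, e=sp−y≈9.159676; I≈10.022020, D=e−e_prev≈13.378582; u=0·9.159676+3/2·10.022020+3/4·13.378582≈25.066966; next y=-4/5·(-7.159676)+1/2·25.066966≈18.261224
n=5: y≈18.261224, sp=2, e=sp−y≈-16.261224; I≈-6.239204, D=e−e_prev≈-25.420899; u=0·(-16.261224)+3/2·(-6.239204)+3/4·(-25.420899)≈-28.424480; next y=-4/5·18.261224+1/2·(-28.424480)≈-28.821219
n=6: y≈-28.821219, sp=2, e=sp−y≈30.821219; I≈24.582015, D=e−e_prev≈47.082443; u=0·30.821219+3/2·24.582015+3/4·47.082443≈72.184855; next y=-4/5·(-28.821219)+1/2·72.184855≈59.149403
n=7: y≈59.149403, sp=2, e=sp−y≈-57.149403; I≈-32.567387, D=e−e_prev≈-87.970622; u=0·(-57.149403)+3/2·(-32.567387)+3/4·(-87.970622)≈-114.829047; next y=-4/5·59.149403+1/2·(-114.829047)≈-104.734046
n=8: y≈-104.734046, sp=2, e=sp−y≈106.734046; I≈74.166658, D=e−e_prev≈163.883448; u=0·106.734046+3/2·74.166658+3/4·163.883448≈234.162574; next y=-4/5·(-104.734046)+1/2·234.162574≈200.868523
n=9: y≈200.868523, sp=2, e=sp−y≈-198.868523; I≈-124.701865, D=e−e_prev≈-305.602569; u=0·(-198.868523)+3/2·(-124.701865)+3/4·(-305.602569)≈-416.254725; next y=-4/5·200.868523+1/2·(-416.254725)≈-368.822181
n=10: y≈-368.822181, sp=2, e=sp−y≈370.822181; I≈246.120316, D=e−e_prev≈569.690704; u=0·370.822181+3/2·246.120316+3/4·569.690704≈796.448502; next y=-4/5·(-368.822181)+1/2·796.448502≈693.281996

0 2 4.500 0.000
1 2 0.938 2.250
2 2 10.308 -1.331
3 2 -4.369 6.219
4 2 25.067 -7.160
5 2 -28.424 18.261
6 2 72.185 -28.821
7 2 -114.829 59.149
8 2 234.163 -104.734
9 2 -416.255 200.869
10 2 796.449 -368.822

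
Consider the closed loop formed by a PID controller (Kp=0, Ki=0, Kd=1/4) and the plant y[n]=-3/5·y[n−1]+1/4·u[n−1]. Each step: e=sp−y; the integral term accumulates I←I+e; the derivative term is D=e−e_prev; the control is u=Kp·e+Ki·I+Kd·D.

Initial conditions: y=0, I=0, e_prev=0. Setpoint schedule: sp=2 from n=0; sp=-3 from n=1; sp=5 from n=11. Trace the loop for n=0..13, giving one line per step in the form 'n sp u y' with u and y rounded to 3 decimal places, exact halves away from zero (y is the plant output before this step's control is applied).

(exact arithmetic carried between steps; '≈' marks a value shown rounded to 6 d.p. or computed from one; I and e_prev carry over from the previous line; the table rounds u and y to 3 d.p., halves away from zero)
n=0: y=0, sp=2, e=sp−y=2; I=2, D=e−e_prev=2; u=0·2+0·2+1/4·2=0.5; next y=-3/5·0+1/4·0.5=0.125
n=1: y=0.125, sp=-3, e=sp−y=-3.125; I=-1.125, D=e−e_prev=-5.125; u=0·(-3.125)+0·(-1.125)+1/4·(-5.125)=-1.28125; next y=-3/5·0.125+1/4·(-1.28125)≈-0.395313
n=2: y≈-0.395313, sp=-3, e=sp−y≈-2.604688; I≈-3.729688, D=e−e_prev≈0.520313; u=0·(-2.604688)+0·(-3.729688)+1/4·0.520313≈0.130078; next y=-3/5·(-0.395313)+1/4·0.130078≈0.269707
n=3: y≈0.269707, sp=-3, e=sp−y≈-3.269707; I≈-6.999395, D=e−e_prev≈-0.665020; u=0·(-3.269707)+0·(-6.999395)+1/4·(-0.665020)≈-0.166255; next y=-3/5·0.269707+1/4·(-0.166255)≈-0.203388
n=4: y≈-0.203388, sp=-3, e=sp−y≈-2.796612; I≈-9.796007, D=e−e_prev≈0.473095; u=0·(-2.796612)+0·(-9.796007)+1/4·0.473095≈0.118274; next y=-3/5·(-0.203388)+1/4·0.118274≈0.151601
n=5: y≈0.151601, sp=-3, e=sp−y≈-3.151601; I≈-12.947608, D=e−e_prev≈-0.354989; u=0·(-3.151601)+0·(-12.947608)+1/4·(-0.354989)≈-0.088747; next y=-3/5·0.151601+1/4·(-0.088747)≈-0.113148
n=6: y≈-0.113148, sp=-3, e=sp−y≈-2.886852; I≈-15.834460, D=e−e_prev≈0.264749; u=0·(-2.886852)+0·(-15.834460)+1/4·0.264749≈0.066187; next y=-3/5·(-0.113148)+1/4·0.066187≈0.084435
n=7: y≈0.084435, sp=-3, e=sp−y≈-3.084435; I≈-18.918896, D=e−e_prev≈-0.197583; u=0·(-3.084435)+0·(-18.918896)+1/4·(-0.197583)≈-0.049396; next y=-3/5·0.084435+1/4·(-0.049396)≈-0.063010
n=8: y≈-0.063010, sp=-3, e=sp−y≈-2.936990; I≈-21.855885, D=e−e_prev≈0.147445; u=0·(-2.936990)+0·(-21.855885)+1/4·0.147445≈0.036861; next y=-3/5·(-0.063010)+1/4·0.036861≈0.047021
n=9: y≈0.047021, sp=-3, e=sp−y≈-3.047021; I≈-24.902907, D=e−e_prev≈-0.110032; u=0·(-3.047021)+0·(-24.902907)+1/4·(-0.110032)≈-0.027508; next y=-3/5·0.047021+1/4·(-0.027508)≈-0.035090
n=10: y≈-0.035090, sp=-3, e=sp−y≈-2.964910; I≈-27.867817, D=e−e_prev≈0.082111; u=0·(-2.964910)+0·(-27.867817)+1/4·0.082111≈0.020528; next y=-3/5·(-0.035090)+1/4·0.020528≈0.026186
n=11: y≈0.026186, sp=5, e=sp−y≈4.973814; I≈-22.894003, D=e−e_prev≈7.938724; u=0·4.973814+0·(-22.894003)+1/4·7.938724≈1.984681; next y=-3/5·0.026186+1/4·1.984681≈0.480459
n=12: y≈0.480459, sp=5, e=sp−y≈4.519541; I≈-18.374462, D=e−e_prev≈-0.454273; u=0·4.519541+0·(-18.374462)+1/4·(-0.454273)≈-0.113568; next y=-3/5·0.480459+1/4·(-0.113568)≈-0.316667
n=13: y≈-0.316667, sp=5, e=sp−y≈5.316667; I≈-13.057794, D=e−e_prev≈0.797126; u=0·5.316667+0·(-13.057794)+1/4·0.797126≈0.199282; next y=-3/5·(-0.316667)+1/4·0.199282≈0.239821

0 2 0.500 0.000
1 -3 -1.281 0.125
2 -3 0.130 -0.395
3 -3 -0.166 0.270
4 -3 0.118 -0.203
5 -3 -0.089 0.152
6 -3 0.066 -0.113
7 -3 -0.049 0.084
8 -3 0.037 -0.063
9 -3 -0.028 0.047
10 -3 0.021 -0.035
11 5 1.985 0.026
12 5 -0.114 0.480
13 5 0.199 -0.317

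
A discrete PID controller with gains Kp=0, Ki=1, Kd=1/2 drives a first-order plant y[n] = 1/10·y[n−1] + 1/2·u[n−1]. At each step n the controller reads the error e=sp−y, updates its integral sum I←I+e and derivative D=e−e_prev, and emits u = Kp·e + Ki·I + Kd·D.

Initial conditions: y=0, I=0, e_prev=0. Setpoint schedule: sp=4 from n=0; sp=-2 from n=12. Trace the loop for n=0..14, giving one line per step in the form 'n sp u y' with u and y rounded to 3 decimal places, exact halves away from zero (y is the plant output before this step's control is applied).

0 4 6.000 0.000
1 4 3.500 3.000
2 4 7.425 2.050
3 4 6.099 3.918
4 4 7.830 3.441
5 4 6.924 4.259
6 4 7.630 3.888
7 4 7.083 4.204
8 4 7.400 3.962
9 4 7.116 4.096
10 4 7.280 3.967
11 4 7.144 4.037
12 -2 -1.767 3.976
13 -2 1.919 -0.486
14 -2 -3.921 0.911

(exact arithmetic carried between steps; '≈' marks a value shown rounded to 6 d.p. or computed from one; I and e_prev carry over from the previous line; the table rounds u and y to 3 d.p., halves away from zero)
n=0: y=0, sp=4, e=sp−y=4; I=4, D=e−e_prev=4; u=0·4+1·4+1/2·4=6; next y=1/10·0+1/2·6=3
n=1: y=3, sp=4, e=sp−y=1; I=5, D=e−e_prev=-3; u=0·1+1·5+1/2·(-3)=3.5; next y=1/10·3+1/2·3.5=2.05
n=2: y=2.05, sp=4, e=sp−y=1.95; I=6.95, D=e−e_prev=0.95; u=0·1.95+1·6.95+1/2·0.95=7.425; next y=1/10·2.05+1/2·7.425=3.9175
n=3: y=3.9175, sp=4, e=sp−y=0.0825; I=7.0325, D=e−e_prev=-1.8675; u=0·0.0825+1·7.0325+1/2·(-1.8675)=6.09875; next y=1/10·3.9175+1/2·6.09875=3.441125
n=4: y=3.441125, sp=4, e=sp−y=0.558875; I=7.591375, D=e−e_prev=0.476375; u=0·0.558875+1·7.591375+1/2·0.476375≈7.829563; next y=1/10·3.441125+1/2·7.829563≈4.258894
n=5: y≈4.258894, sp=4, e=sp−y≈-0.258894; I≈7.332481, D=e−e_prev≈-0.817769; u=0·(-0.258894)+1·7.332481+1/2·(-0.817769)≈6.923597; next y=1/10·4.258894+1/2·6.923597≈3.887688
n=6: y≈3.887688, sp=4, e=sp−y≈0.112312; I≈7.444793, D=e−e_prev≈0.371206; u=0·0.112312+1·7.444793+1/2·0.371206≈7.630396; next y=1/10·3.887688+1/2·7.630396≈4.203967
n=7: y≈4.203967, sp=4, e=sp−y≈-0.203967; I≈7.240826, D=e−e_prev≈-0.316279; u=0·(-0.203967)+1·7.240826+1/2·(-0.316279)≈7.082687; next y=1/10·4.203967+1/2·7.082687≈3.961740
n=8: y≈3.961740, sp=4, e=sp−y≈0.038260; I≈7.279086, D=e−e_prev≈0.242227; u=0·0.038260+1·7.279086+1/2·0.242227≈7.400200; next y=1/10·3.961740+1/2·7.400200≈4.096274
n=9: y≈4.096274, sp=4, e=sp−y≈-0.096274; I≈7.182812, D=e−e_prev≈-0.134534; u=0·(-0.096274)+1·7.182812+1/2·(-0.134534)≈7.115546; next y=1/10·4.096274+1/2·7.115546≈3.967400
n=10: y≈3.967400, sp=4, e=sp−y≈0.032600; I≈7.215412, D=e−e_prev≈0.128874; u=0·0.032600+1·7.215412+1/2·0.128874≈7.279849; next y=1/10·3.967400+1/2·7.279849≈4.036665
n=11: y≈4.036665, sp=4, e=sp−y≈-0.036665; I≈7.178748, D=e−e_prev≈-0.069264; u=0·(-0.036665)+1·7.178748+1/2·(-0.069264)≈7.144115; next y=1/10·4.036665+1/2·7.144115≈3.975724
n=12: y≈3.975724, sp=-2, e=sp−y≈-5.975724; I≈1.203023, D=e−e_prev≈-5.939060; u=0·(-5.975724)+1·1.203023+1/2·(-5.939060)≈-1.766506; next y=1/10·3.975724+1/2·(-1.766506)≈-0.485681
n=13: y≈-0.485681, sp=-2, e=sp−y≈-1.514319; I≈-0.311296, D=e−e_prev≈4.461405; u=0·(-1.514319)+1·(-0.311296)+1/2·4.461405≈1.919407; next y=1/10·(-0.485681)+1/2·1.919407≈0.911135
n=14: y≈0.911135, sp=-2, e=sp−y≈-2.911135; I≈-3.222431, D=e−e_prev≈-1.396816; u=0·(-2.911135)+1·(-3.222431)+1/2·(-1.396816)≈-3.920839; next y=1/10·0.911135+1/2·(-3.920839)≈-1.869306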